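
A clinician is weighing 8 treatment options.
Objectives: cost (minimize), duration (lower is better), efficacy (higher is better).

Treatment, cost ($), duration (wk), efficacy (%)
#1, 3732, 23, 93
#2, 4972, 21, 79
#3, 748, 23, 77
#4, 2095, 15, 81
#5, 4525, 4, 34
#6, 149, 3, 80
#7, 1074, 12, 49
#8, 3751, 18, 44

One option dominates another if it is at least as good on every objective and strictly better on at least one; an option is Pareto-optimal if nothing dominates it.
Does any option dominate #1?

No

#2: worse on cost (4972 vs 3732).
#3: worse on efficacy (77 vs 93).
#4: worse on efficacy (81 vs 93).
#5: worse on cost (4525 vs 3732).
#6: worse on efficacy (80 vs 93).
#7: worse on efficacy (49 vs 93).
#8: worse on cost (3751 vs 3732).
No option is at least as good as #1 on every objective and strictly better on one.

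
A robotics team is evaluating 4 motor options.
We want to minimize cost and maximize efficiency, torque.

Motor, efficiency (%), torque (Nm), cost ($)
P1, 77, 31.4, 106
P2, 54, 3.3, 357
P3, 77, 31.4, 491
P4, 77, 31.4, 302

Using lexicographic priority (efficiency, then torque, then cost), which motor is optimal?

First maximize efficiency: best is 77, kept {P1, P3, P4}.
Then maximize torque: best is 31.4, kept {P1, P3, P4}.
Then minimize cost: best is 106, kept {P1}.

P1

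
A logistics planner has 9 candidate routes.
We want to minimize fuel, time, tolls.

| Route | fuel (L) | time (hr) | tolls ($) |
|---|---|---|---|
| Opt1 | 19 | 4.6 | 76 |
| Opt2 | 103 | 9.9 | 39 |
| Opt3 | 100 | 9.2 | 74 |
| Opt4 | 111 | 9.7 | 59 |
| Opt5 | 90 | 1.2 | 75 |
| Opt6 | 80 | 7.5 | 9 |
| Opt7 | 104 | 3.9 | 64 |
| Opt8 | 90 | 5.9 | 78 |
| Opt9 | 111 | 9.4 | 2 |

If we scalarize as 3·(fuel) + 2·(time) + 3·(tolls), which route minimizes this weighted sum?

Opt1: 3·19 + 2·4.6 + 3·76 = 294.2
Opt2: 3·103 + 2·9.9 + 3·39 = 445.8
Opt3: 3·100 + 2·9.2 + 3·74 = 540.4
Opt4: 3·111 + 2·9.7 + 3·59 = 529.4
Opt5: 3·90 + 2·1.2 + 3·75 = 497.4
Opt6: 3·80 + 2·7.5 + 3·9 = 282.0
Opt7: 3·104 + 2·3.9 + 3·64 = 511.8
Opt8: 3·90 + 2·5.9 + 3·78 = 515.8
Opt9: 3·111 + 2·9.4 + 3·2 = 357.8
Lowest: Opt6 at 282.0.

Opt6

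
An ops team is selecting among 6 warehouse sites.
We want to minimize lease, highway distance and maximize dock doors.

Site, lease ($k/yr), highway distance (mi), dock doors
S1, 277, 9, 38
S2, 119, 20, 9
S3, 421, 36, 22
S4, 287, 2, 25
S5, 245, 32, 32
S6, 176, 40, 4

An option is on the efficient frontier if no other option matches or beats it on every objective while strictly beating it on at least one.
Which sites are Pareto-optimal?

S1, S2, S4, S5

S1: not dominated (best dock doors).
S2: not dominated (best lease).
S3: dominated by S1 (lease 277≤421, highway distance 9≤36, dock doors 38≥22).
S4: not dominated (best highway distance).
S5: not dominated.
S6: dominated by S2 (lease 119≤176, highway distance 20≤40, dock doors 9≥4).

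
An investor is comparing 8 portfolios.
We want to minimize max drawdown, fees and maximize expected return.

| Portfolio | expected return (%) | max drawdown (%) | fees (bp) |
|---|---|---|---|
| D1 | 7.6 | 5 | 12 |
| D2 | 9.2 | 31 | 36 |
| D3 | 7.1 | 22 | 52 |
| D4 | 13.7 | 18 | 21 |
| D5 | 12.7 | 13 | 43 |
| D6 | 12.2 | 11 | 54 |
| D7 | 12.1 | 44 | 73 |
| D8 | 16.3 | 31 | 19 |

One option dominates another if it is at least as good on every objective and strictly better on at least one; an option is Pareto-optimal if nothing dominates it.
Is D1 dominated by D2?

D2 vs D1: D2 is worse on max drawdown (31 vs 5), so it does not dominate D1.

No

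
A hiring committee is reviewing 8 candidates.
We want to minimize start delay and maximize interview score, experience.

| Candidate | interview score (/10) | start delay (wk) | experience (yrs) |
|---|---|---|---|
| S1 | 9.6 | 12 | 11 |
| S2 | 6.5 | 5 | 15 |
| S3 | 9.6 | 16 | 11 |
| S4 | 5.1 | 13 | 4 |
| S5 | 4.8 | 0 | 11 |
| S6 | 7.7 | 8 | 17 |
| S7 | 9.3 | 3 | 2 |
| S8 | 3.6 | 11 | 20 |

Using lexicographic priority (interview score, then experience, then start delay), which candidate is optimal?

S1

First maximize interview score: best is 9.6, kept {S1, S3}.
Then maximize experience: best is 11, kept {S1, S3}.
Then minimize start delay: best is 12, kept {S1}.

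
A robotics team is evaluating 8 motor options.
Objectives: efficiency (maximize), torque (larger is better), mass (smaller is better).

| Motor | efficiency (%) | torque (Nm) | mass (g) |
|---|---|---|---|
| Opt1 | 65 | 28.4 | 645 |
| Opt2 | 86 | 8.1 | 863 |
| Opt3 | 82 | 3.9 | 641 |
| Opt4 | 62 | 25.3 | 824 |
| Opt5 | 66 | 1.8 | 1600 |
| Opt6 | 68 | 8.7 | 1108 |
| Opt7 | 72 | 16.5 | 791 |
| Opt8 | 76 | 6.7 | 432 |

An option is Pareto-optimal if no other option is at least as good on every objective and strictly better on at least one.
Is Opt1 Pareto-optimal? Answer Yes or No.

Yes

Opt2: worse on torque (8.1 vs 28.4).
Opt3: worse on torque (3.9 vs 28.4).
Opt4: worse on efficiency (62 vs 65).
Opt5: worse on torque (1.8 vs 28.4).
Opt6: worse on torque (8.7 vs 28.4).
Opt7: worse on torque (16.5 vs 28.4).
Opt8: worse on torque (6.7 vs 28.4).
No option is at least as good as Opt1 on every objective and strictly better on one.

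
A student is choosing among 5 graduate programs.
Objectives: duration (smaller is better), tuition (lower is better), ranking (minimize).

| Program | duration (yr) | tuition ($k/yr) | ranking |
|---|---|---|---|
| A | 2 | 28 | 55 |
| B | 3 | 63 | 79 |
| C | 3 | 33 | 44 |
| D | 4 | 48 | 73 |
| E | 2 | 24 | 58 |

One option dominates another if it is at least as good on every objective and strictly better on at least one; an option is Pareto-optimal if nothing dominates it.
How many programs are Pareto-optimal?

A: not dominated.
B: dominated by A (duration 2≤3, tuition 28≤63, ranking 55≤79).
C: not dominated (best ranking).
D: dominated by A (duration 2≤4, tuition 28≤48, ranking 55≤73).
E: not dominated (best tuition).
Pareto-optimal: A, C, E → 3.

3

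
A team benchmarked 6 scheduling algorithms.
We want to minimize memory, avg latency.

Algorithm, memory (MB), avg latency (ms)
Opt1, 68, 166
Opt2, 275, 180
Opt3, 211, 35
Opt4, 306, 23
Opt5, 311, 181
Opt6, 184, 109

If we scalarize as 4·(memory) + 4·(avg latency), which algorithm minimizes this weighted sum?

Opt1: 4·68 + 4·166 = 936
Opt2: 4·275 + 4·180 = 1820
Opt3: 4·211 + 4·35 = 984
Opt4: 4·306 + 4·23 = 1316
Opt5: 4·311 + 4·181 = 1968
Opt6: 4·184 + 4·109 = 1172
Lowest: Opt1 at 936.

Opt1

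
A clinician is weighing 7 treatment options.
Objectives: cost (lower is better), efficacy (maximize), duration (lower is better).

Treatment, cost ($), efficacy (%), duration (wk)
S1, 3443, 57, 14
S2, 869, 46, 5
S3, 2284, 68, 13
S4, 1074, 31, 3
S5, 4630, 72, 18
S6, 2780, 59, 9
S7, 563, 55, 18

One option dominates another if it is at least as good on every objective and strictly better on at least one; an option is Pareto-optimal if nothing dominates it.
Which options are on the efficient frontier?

S1: dominated by S3 (cost 2284≤3443, efficacy 68≥57, duration 13≤14).
S2: not dominated.
S3: not dominated.
S4: not dominated (best duration).
S5: not dominated (best efficacy).
S6: not dominated.
S7: not dominated (best cost).

S2, S3, S4, S5, S6, S7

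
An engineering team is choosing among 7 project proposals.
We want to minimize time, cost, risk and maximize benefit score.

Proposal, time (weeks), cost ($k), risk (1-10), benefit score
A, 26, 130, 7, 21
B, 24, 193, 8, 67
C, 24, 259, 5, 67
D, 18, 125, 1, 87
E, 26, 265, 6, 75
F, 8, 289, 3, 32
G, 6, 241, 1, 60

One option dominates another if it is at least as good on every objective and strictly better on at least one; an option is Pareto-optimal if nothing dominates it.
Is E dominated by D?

Yes

D vs E: time 18≤26, cost 125≤265, risk 1≤6, benefit score 87≥75 — D is at least as good on every objective with at least one strict improvement.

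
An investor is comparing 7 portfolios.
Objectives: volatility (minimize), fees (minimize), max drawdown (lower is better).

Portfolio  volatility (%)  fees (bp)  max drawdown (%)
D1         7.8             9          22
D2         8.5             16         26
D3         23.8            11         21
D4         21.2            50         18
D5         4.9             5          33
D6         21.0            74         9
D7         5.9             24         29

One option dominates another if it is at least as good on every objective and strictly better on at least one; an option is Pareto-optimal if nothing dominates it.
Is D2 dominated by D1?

D1 vs D2: volatility 7.8≤8.5, fees 9≤16, max drawdown 22≤26 — D1 is at least as good on every objective with at least one strict improvement.

Yes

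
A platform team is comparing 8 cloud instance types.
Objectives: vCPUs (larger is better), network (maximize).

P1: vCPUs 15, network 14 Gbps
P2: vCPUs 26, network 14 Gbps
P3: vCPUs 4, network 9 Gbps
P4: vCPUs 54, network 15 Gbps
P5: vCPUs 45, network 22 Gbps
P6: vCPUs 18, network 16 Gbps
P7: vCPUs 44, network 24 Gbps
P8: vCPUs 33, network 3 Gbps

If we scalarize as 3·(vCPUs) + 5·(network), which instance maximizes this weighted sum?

P7

P1: 3·15 + 5·14 = 115
P2: 3·26 + 5·14 = 148
P3: 3·4 + 5·9 = 57
P4: 3·54 + 5·15 = 237
P5: 3·45 + 5·22 = 245
P6: 3·18 + 5·16 = 134
P7: 3·44 + 5·24 = 252
P8: 3·33 + 5·3 = 114
Highest: P7 at 252.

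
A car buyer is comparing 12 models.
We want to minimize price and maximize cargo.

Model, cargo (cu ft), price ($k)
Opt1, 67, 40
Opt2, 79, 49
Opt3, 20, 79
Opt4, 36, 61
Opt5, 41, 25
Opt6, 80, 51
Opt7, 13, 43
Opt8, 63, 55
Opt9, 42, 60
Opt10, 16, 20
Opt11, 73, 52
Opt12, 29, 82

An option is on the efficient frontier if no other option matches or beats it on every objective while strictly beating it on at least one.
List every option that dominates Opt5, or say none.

Opt1: worse on price (40 vs 25).
Opt2: worse on price (49 vs 25).
Opt3: worse on cargo (20 vs 41).
Opt4: worse on cargo (36 vs 41).
Opt6: worse on price (51 vs 25).
Opt7: worse on cargo (13 vs 41).
Opt8: worse on price (55 vs 25).
Opt9: worse on price (60 vs 25).
Opt10: worse on cargo (16 vs 41).
Opt11: worse on price (52 vs 25).
Opt12: worse on cargo (29 vs 41).
No option dominates Opt5.

none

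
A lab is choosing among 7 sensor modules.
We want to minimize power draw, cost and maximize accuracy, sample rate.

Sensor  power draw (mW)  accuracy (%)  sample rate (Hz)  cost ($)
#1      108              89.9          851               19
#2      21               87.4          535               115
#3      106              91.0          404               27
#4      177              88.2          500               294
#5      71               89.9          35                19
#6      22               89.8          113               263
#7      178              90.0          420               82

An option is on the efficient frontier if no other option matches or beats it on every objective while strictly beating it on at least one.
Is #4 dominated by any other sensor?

Yes

#1 vs #4: power draw 108≤177, accuracy 89.9≥88.2, sample rate 851≥500, cost 19≤294 — #1 is at least as good on every objective and strictly better on at least one, so #1 dominates #4.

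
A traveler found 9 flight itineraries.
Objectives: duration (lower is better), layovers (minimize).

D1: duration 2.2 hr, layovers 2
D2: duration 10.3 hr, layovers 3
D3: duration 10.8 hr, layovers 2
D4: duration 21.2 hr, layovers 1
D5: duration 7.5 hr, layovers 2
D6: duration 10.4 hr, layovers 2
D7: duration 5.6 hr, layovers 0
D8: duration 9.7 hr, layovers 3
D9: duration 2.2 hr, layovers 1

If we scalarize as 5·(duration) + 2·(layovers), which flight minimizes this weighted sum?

D9

D1: 5·2.2 + 2·2 = 15.0
D2: 5·10.3 + 2·3 = 57.5
D3: 5·10.8 + 2·2 = 58.0
D4: 5·21.2 + 2·1 = 108.0
D5: 5·7.5 + 2·2 = 41.5
D6: 5·10.4 + 2·2 = 56.0
D7: 5·5.6 + 2·0 = 28.0
D8: 5·9.7 + 2·3 = 54.5
D9: 5·2.2 + 2·1 = 13.0
Lowest: D9 at 13.0.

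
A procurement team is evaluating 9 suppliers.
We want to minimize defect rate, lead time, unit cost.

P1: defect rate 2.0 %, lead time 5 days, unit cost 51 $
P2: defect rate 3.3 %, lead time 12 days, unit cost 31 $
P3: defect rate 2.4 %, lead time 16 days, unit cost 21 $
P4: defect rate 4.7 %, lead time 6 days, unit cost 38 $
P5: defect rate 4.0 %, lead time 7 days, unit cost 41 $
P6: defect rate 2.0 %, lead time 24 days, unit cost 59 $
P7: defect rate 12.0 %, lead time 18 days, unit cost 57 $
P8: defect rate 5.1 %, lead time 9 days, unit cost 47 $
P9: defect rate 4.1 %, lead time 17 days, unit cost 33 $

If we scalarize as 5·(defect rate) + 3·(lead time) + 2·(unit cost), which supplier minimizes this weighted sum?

P1: 5·2.0 + 3·5 + 2·51 = 127.0
P2: 5·3.3 + 3·12 + 2·31 = 114.5
P3: 5·2.4 + 3·16 + 2·21 = 102.0
P4: 5·4.7 + 3·6 + 2·38 = 117.5
P5: 5·4.0 + 3·7 + 2·41 = 123.0
P6: 5·2.0 + 3·24 + 2·59 = 200.0
P7: 5·12.0 + 3·18 + 2·57 = 228.0
P8: 5·5.1 + 3·9 + 2·47 = 146.5
P9: 5·4.1 + 3·17 + 2·33 = 137.5
Lowest: P3 at 102.0.

P3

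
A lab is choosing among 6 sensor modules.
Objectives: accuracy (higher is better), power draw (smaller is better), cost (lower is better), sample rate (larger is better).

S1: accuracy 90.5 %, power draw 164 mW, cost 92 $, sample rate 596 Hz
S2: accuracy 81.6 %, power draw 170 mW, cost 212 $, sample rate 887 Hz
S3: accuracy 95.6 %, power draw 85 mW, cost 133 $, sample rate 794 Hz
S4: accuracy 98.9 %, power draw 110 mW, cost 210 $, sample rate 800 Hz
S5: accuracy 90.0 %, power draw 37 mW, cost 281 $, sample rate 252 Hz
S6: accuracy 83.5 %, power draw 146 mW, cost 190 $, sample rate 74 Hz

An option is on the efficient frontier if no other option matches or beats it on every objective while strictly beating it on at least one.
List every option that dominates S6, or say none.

S3

S3: accuracy 95.6≥83.5, power draw 85≤146, cost 133≤190, sample rate 794≥74 — dominates S6.
Others (S1, S2, S4, S5) are each worse than S6 on at least one objective.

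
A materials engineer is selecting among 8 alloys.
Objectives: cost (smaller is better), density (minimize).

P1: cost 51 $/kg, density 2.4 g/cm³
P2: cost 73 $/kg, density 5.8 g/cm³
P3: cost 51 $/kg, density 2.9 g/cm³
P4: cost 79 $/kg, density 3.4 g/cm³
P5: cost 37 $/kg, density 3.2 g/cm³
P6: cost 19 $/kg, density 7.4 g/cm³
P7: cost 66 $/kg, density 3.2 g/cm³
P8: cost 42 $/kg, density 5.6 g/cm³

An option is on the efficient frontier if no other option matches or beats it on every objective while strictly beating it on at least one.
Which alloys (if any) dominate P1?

P2: worse on cost (73 vs 51).
P3: worse on density (2.9 vs 2.4).
P4: worse on cost (79 vs 51).
P5: worse on density (3.2 vs 2.4).
P6: worse on density (7.4 vs 2.4).
P7: worse on cost (66 vs 51).
P8: worse on density (5.6 vs 2.4).
No option dominates P1.

none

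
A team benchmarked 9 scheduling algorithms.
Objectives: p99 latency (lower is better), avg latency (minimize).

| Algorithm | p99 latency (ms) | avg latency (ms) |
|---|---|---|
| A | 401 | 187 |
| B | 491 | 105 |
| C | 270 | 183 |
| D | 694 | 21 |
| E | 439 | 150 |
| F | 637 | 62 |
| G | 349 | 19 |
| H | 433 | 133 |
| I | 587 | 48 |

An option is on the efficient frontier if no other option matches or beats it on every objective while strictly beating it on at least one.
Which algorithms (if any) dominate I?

G

G: p99 latency 349≤587, avg latency 19≤48 — dominates I.
Others (A, B, C, D, E, F, H) are each worse than I on at least one objective.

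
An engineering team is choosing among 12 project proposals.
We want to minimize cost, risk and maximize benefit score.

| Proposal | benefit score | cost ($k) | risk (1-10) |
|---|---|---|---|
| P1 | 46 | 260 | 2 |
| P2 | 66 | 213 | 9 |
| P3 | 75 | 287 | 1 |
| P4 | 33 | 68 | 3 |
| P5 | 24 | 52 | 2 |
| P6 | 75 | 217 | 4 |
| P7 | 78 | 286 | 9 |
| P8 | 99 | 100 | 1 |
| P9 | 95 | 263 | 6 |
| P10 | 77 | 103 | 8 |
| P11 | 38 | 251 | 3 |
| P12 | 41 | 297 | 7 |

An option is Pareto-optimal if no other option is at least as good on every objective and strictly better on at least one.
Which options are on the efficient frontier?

P1: dominated by P8 (benefit score 99≥46, cost 100≤260, risk 1≤2).
P2: dominated by P8 (benefit score 99≥66, cost 100≤213, risk 1≤9).
P3: dominated by P8 (benefit score 99≥75, cost 100≤287, risk 1≤1).
P4: not dominated.
P5: not dominated (best cost).
P6: dominated by P8 (benefit score 99≥75, cost 100≤217, risk 1≤4).
P7: dominated by P8 (benefit score 99≥78, cost 100≤286, risk 1≤9).
P8: not dominated (best benefit score).
P9: dominated by P8 (benefit score 99≥95, cost 100≤263, risk 1≤6).
P10: dominated by P8 (benefit score 99≥77, cost 100≤103, risk 1≤8).
P11: dominated by P8 (benefit score 99≥38, cost 100≤251, risk 1≤3).
P12: dominated by P1 (benefit score 46≥41, cost 260≤297, risk 2≤7).

P4, P5, P8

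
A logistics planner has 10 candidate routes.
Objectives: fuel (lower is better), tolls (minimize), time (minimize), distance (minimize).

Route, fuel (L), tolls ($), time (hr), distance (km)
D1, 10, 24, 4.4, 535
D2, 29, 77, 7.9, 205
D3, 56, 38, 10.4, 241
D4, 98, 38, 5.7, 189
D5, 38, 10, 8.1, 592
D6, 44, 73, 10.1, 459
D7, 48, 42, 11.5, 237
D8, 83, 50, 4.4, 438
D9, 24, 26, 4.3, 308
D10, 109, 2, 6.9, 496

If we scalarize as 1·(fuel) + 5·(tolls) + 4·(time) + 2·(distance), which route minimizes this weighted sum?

D1: 1·10 + 5·24 + 4·4.4 + 2·535 = 1217.6
D2: 1·29 + 5·77 + 4·7.9 + 2·205 = 855.6
D3: 1·56 + 5·38 + 4·10.4 + 2·241 = 769.6
D4: 1·98 + 5·38 + 4·5.7 + 2·189 = 688.8
D5: 1·38 + 5·10 + 4·8.1 + 2·592 = 1304.4
D6: 1·44 + 5·73 + 4·10.1 + 2·459 = 1367.4
D7: 1·48 + 5·42 + 4·11.5 + 2·237 = 778.0
D8: 1·83 + 5·50 + 4·4.4 + 2·438 = 1226.6
D9: 1·24 + 5·26 + 4·4.3 + 2·308 = 787.2
D10: 1·109 + 5·2 + 4·6.9 + 2·496 = 1138.6
Lowest: D4 at 688.8.

D4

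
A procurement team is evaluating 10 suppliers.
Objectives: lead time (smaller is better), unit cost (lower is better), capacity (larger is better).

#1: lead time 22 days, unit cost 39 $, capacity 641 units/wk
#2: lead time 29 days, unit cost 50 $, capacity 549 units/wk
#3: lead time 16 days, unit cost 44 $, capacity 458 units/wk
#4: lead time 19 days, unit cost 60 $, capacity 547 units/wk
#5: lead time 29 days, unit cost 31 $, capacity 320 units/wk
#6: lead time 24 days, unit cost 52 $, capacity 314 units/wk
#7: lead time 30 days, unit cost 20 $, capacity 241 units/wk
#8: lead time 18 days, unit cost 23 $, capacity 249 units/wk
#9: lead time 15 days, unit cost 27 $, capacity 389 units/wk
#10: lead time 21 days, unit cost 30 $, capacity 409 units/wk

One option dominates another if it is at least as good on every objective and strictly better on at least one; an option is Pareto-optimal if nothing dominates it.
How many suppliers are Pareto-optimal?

7

#1: not dominated (best capacity).
#2: dominated by #1 (lead time 22≤29, unit cost 39≤50, capacity 641≥549).
#3: not dominated.
#4: not dominated.
#5: dominated by #9 (lead time 15≤29, unit cost 27≤31, capacity 389≥320).
#6: dominated by #1 (lead time 22≤24, unit cost 39≤52, capacity 641≥314).
#7: not dominated (best unit cost).
#8: not dominated.
#9: not dominated (best lead time).
#10: not dominated.
Pareto-optimal: #1, #3, #4, #7, #8, #9, #10 → 7.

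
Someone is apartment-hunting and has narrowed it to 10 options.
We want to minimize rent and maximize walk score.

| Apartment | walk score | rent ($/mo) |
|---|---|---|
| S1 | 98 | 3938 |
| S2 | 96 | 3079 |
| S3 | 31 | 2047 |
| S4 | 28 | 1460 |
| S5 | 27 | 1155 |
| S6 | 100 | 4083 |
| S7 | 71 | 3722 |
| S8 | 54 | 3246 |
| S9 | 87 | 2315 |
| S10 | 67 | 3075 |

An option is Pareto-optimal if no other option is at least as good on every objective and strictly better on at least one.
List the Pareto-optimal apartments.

S1, S2, S3, S4, S5, S6, S9

S1: not dominated.
S2: not dominated.
S3: not dominated.
S4: not dominated.
S5: not dominated (best rent).
S6: not dominated (best walk score).
S7: dominated by S2 (walk score 96≥71, rent 3079≤3722).
S8: dominated by S2 (walk score 96≥54, rent 3079≤3246).
S9: not dominated.
S10: dominated by S9 (walk score 87≥67, rent 2315≤3075).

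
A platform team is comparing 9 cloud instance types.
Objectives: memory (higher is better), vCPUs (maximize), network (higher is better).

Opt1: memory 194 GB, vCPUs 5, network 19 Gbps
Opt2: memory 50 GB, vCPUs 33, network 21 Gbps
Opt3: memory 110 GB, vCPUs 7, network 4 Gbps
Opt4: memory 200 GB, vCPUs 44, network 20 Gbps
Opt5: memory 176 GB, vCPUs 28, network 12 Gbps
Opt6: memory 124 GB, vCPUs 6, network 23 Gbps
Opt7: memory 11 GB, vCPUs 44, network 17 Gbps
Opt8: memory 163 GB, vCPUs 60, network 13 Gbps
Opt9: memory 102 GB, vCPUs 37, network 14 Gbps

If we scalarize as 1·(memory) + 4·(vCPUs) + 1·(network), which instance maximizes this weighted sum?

Opt8

Opt1: 1·194 + 4·5 + 1·19 = 233
Opt2: 1·50 + 4·33 + 1·21 = 203
Opt3: 1·110 + 4·7 + 1·4 = 142
Opt4: 1·200 + 4·44 + 1·20 = 396
Opt5: 1·176 + 4·28 + 1·12 = 300
Opt6: 1·124 + 4·6 + 1·23 = 171
Opt7: 1·11 + 4·44 + 1·17 = 204
Opt8: 1·163 + 4·60 + 1·13 = 416
Opt9: 1·102 + 4·37 + 1·14 = 264
Highest: Opt8 at 416.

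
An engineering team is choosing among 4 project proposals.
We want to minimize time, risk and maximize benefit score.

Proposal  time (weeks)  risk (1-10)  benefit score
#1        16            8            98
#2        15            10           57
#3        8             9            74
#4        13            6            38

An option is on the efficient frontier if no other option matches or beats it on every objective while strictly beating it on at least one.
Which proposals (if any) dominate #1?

none

#2: worse on risk (10 vs 8).
#3: worse on risk (9 vs 8).
#4: worse on benefit score (38 vs 98).
No option dominates #1.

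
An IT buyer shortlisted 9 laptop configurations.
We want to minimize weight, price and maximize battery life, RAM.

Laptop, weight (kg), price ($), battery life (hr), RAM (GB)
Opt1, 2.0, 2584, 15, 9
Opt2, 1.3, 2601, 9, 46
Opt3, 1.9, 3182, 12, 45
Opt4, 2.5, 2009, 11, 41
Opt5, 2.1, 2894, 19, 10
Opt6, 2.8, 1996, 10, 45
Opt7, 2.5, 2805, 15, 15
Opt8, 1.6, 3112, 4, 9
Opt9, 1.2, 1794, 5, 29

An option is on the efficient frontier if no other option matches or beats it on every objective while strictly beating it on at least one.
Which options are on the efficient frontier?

Opt1, Opt2, Opt3, Opt4, Opt5, Opt6, Opt7, Opt9

Opt1: not dominated.
Opt2: not dominated (best RAM).
Opt3: not dominated.
Opt4: not dominated.
Opt5: not dominated (best battery life).
Opt6: not dominated.
Opt7: not dominated.
Opt8: dominated by Opt2 (weight 1.3≤1.6, price 2601≤3112, battery life 9≥4, RAM 46≥9).
Opt9: not dominated (best weight).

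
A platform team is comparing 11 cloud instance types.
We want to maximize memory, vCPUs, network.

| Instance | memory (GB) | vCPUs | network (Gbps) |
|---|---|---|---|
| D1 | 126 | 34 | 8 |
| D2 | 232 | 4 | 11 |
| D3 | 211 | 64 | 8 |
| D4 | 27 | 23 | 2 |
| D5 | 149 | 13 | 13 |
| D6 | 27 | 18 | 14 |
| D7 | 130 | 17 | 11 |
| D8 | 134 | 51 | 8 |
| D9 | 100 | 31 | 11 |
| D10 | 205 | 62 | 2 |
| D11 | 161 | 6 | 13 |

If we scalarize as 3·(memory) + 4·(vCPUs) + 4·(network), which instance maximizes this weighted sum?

D3

D1: 3·126 + 4·34 + 4·8 = 546
D2: 3·232 + 4·4 + 4·11 = 756
D3: 3·211 + 4·64 + 4·8 = 921
D4: 3·27 + 4·23 + 4·2 = 181
D5: 3·149 + 4·13 + 4·13 = 551
D6: 3·27 + 4·18 + 4·14 = 209
D7: 3·130 + 4·17 + 4·11 = 502
D8: 3·134 + 4·51 + 4·8 = 638
D9: 3·100 + 4·31 + 4·11 = 468
D10: 3·205 + 4·62 + 4·2 = 871
D11: 3·161 + 4·6 + 4·13 = 559
Highest: D3 at 921.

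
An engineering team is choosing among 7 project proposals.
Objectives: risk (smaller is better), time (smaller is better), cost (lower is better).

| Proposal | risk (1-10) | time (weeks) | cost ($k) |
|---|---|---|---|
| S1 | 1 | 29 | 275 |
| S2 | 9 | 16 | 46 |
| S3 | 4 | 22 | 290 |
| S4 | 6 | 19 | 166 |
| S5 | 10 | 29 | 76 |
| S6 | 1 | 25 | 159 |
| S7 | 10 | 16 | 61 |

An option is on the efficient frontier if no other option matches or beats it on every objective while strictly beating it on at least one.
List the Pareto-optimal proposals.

S1: dominated by S6 (risk 1≤1, time 25≤29, cost 159≤275).
S2: not dominated (best cost).
S3: not dominated.
S4: not dominated.
S5: dominated by S2 (risk 9≤10, time 16≤29, cost 46≤76).
S6: not dominated.
S7: dominated by S2 (risk 9≤10, time 16≤16, cost 46≤61).

S2, S3, S4, S6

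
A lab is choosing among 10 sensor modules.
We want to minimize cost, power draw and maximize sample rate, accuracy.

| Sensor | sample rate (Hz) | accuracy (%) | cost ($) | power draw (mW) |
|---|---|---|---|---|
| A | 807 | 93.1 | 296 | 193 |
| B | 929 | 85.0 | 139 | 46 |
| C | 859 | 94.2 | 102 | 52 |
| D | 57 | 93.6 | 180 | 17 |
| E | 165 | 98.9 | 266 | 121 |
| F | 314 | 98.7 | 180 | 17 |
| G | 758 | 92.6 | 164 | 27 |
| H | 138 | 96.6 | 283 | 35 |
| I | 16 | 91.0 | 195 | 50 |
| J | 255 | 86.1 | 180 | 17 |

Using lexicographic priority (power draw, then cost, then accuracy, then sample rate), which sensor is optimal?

First minimize power draw: best is 17, kept {D, F, J}.
Then minimize cost: best is 180, kept {D, F, J}.
Then maximize accuracy: best is 98.7, kept {F}.

F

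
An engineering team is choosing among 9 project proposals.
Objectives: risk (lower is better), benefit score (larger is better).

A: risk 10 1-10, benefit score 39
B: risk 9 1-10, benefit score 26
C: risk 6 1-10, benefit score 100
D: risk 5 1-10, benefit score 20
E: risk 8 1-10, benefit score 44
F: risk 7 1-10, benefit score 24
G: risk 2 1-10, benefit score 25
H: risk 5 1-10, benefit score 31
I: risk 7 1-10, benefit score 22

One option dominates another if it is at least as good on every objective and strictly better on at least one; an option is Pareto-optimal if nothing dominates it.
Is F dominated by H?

H vs F: risk 5≤7, benefit score 31≥24 — H is at least as good on every objective with at least one strict improvement.

Yes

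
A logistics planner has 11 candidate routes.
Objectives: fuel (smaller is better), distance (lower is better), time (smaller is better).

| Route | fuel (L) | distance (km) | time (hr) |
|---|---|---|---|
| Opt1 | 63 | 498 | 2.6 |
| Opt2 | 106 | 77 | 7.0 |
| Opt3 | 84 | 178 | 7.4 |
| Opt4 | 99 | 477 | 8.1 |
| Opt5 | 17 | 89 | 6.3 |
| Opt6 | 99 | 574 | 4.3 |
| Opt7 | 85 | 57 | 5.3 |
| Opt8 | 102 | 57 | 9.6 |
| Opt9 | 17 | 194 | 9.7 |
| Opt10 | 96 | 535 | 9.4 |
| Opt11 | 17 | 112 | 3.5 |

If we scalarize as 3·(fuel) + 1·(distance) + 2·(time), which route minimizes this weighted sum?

Opt1: 3·63 + 1·498 + 2·2.6 = 692.2
Opt2: 3·106 + 1·77 + 2·7.0 = 409.0
Opt3: 3·84 + 1·178 + 2·7.4 = 444.8
Opt4: 3·99 + 1·477 + 2·8.1 = 790.2
Opt5: 3·17 + 1·89 + 2·6.3 = 152.6
Opt6: 3·99 + 1·574 + 2·4.3 = 879.6
Opt7: 3·85 + 1·57 + 2·5.3 = 322.6
Opt8: 3·102 + 1·57 + 2·9.6 = 382.2
Opt9: 3·17 + 1·194 + 2·9.7 = 264.4
Opt10: 3·96 + 1·535 + 2·9.4 = 841.8
Opt11: 3·17 + 1·112 + 2·3.5 = 170.0
Lowest: Opt5 at 152.6.

Opt5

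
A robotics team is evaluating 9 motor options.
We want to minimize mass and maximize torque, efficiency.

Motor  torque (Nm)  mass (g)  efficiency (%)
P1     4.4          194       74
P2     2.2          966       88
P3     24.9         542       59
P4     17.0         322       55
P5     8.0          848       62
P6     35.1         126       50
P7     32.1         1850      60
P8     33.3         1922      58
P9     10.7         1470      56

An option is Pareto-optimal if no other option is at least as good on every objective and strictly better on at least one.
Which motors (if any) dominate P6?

P1: worse on torque (4.4 vs 35.1).
P2: worse on torque (2.2 vs 35.1).
P3: worse on torque (24.9 vs 35.1).
P4: worse on torque (17.0 vs 35.1).
P5: worse on torque (8.0 vs 35.1).
P7: worse on torque (32.1 vs 35.1).
P8: worse on torque (33.3 vs 35.1).
P9: worse on torque (10.7 vs 35.1).
No option dominates P6.

none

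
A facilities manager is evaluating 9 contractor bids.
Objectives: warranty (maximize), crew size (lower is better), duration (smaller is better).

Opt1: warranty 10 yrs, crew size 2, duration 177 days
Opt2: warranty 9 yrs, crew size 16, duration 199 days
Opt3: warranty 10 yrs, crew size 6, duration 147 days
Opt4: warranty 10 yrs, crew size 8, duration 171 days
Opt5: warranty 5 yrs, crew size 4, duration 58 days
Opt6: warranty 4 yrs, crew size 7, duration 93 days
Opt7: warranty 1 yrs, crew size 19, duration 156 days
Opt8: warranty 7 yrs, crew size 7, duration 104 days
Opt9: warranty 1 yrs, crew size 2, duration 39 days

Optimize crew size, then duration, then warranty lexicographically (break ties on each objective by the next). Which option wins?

First minimize crew size: best is 2, kept {Opt1, Opt9}.
Then minimize duration: best is 39, kept {Opt9}.

Opt9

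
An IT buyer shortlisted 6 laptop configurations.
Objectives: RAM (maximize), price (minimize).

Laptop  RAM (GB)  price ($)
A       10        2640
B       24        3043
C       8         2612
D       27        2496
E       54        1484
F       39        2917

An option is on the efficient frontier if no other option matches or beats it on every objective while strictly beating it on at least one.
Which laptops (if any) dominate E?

A: worse on RAM (10 vs 54).
B: worse on RAM (24 vs 54).
C: worse on RAM (8 vs 54).
D: worse on RAM (27 vs 54).
F: worse on RAM (39 vs 54).
No option dominates E.

none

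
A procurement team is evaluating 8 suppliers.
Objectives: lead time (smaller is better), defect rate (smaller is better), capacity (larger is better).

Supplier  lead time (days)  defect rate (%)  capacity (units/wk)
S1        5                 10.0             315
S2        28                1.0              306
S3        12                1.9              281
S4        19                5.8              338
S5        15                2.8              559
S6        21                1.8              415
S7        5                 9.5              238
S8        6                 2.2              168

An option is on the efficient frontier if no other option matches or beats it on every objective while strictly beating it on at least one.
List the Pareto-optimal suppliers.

S1: not dominated.
S2: not dominated (best defect rate).
S3: not dominated.
S4: dominated by S5 (lead time 15≤19, defect rate 2.8≤5.8, capacity 559≥338).
S5: not dominated (best capacity).
S6: not dominated.
S7: not dominated.
S8: not dominated.

S1, S2, S3, S5, S6, S7, S8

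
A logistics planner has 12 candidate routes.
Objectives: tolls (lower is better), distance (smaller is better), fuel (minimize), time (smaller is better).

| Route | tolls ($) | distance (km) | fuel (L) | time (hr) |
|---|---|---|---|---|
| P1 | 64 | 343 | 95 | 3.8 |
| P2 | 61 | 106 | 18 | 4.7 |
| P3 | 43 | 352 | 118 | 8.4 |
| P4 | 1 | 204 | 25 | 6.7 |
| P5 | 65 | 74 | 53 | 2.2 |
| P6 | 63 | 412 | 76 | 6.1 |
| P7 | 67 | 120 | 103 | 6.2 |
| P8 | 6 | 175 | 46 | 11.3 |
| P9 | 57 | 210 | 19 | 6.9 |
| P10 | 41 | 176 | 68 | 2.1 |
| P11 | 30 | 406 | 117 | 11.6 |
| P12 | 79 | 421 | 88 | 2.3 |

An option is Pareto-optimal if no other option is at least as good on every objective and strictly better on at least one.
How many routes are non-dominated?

P1: dominated by P10 (tolls 41≤64, distance 176≤343, fuel 68≤95, time 2.1≤3.8).
P2: not dominated (best fuel).
P3: dominated by P4 (tolls 1≤43, distance 204≤352, fuel 25≤118, time 6.7≤8.4).
P4: not dominated (best tolls).
P5: not dominated (best distance).
P6: dominated by P2 (tolls 61≤63, distance 106≤412, fuel 18≤76, time 4.7≤6.1).
P7: dominated by P2 (tolls 61≤67, distance 106≤120, fuel 18≤103, time 4.7≤6.2).
P8: not dominated.
P9: not dominated.
P10: not dominated (best time).
P11: dominated by P4 (tolls 1≤30, distance 204≤406, fuel 25≤117, time 6.7≤11.6).
P12: dominated by P5 (tolls 65≤79, distance 74≤421, fuel 53≤88, time 2.2≤2.3).
Pareto-optimal: P2, P4, P5, P8, P9, P10 → 6.

6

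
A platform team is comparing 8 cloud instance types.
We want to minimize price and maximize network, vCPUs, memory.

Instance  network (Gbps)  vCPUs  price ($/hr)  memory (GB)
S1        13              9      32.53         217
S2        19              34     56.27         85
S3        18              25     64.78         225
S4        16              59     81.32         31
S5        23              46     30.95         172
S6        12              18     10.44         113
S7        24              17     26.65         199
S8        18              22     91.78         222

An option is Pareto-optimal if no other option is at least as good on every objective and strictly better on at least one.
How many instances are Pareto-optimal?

S1: not dominated.
S2: dominated by S5 (network 23≥19, vCPUs 46≥34, price 30.95≤56.27, memory 172≥85).
S3: not dominated (best memory).
S4: not dominated (best vCPUs).
S5: not dominated.
S6: not dominated (best price).
S7: not dominated (best network).
S8: dominated by S3 (network 18≥18, vCPUs 25≥22, price 64.78≤91.78, memory 225≥222).
Pareto-optimal: S1, S3, S4, S5, S6, S7 → 6.

6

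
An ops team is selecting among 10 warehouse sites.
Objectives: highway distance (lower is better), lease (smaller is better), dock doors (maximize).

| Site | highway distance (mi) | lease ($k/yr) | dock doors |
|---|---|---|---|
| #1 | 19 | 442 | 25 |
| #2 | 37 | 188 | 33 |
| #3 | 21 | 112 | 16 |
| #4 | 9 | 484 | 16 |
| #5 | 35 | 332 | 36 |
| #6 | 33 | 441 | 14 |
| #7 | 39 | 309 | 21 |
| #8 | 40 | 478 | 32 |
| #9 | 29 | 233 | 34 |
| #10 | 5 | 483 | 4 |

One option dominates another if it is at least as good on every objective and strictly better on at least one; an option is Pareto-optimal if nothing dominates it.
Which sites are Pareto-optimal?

#1, #2, #3, #4, #5, #9, #10

#1: not dominated.
#2: not dominated.
#3: not dominated (best lease).
#4: not dominated.
#5: not dominated (best dock doors).
#6: dominated by #3 (highway distance 21≤33, lease 112≤441, dock doors 16≥14).
#7: dominated by #2 (highway distance 37≤39, lease 188≤309, dock doors 33≥21).
#8: dominated by #2 (highway distance 37≤40, lease 188≤478, dock doors 33≥32).
#9: not dominated.
#10: not dominated (best highway distance).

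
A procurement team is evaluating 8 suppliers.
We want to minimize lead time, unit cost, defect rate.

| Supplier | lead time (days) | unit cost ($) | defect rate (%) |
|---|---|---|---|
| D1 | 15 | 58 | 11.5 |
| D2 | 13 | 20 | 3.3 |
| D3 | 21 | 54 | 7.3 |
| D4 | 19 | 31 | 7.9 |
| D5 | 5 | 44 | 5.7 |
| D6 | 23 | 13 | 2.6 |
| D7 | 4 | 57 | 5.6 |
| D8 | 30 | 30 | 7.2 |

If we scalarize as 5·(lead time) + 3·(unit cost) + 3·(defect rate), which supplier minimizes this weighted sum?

D1: 5·15 + 3·58 + 3·11.5 = 283.5
D2: 5·13 + 3·20 + 3·3.3 = 134.9
D3: 5·21 + 3·54 + 3·7.3 = 288.9
D4: 5·19 + 3·31 + 3·7.9 = 211.7
D5: 5·5 + 3·44 + 3·5.7 = 174.1
D6: 5·23 + 3·13 + 3·2.6 = 161.8
D7: 5·4 + 3·57 + 3·5.6 = 207.8
D8: 5·30 + 3·30 + 3·7.2 = 261.6
Lowest: D2 at 134.9.

D2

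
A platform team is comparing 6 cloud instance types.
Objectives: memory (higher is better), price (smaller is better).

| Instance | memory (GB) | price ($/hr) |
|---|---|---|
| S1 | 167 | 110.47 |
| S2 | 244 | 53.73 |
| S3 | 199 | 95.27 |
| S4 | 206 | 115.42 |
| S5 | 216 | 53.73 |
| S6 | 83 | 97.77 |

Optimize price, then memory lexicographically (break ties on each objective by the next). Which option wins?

First minimize price: best is 53.73, kept {S2, S5}.
Then maximize memory: best is 244, kept {S2}.

S2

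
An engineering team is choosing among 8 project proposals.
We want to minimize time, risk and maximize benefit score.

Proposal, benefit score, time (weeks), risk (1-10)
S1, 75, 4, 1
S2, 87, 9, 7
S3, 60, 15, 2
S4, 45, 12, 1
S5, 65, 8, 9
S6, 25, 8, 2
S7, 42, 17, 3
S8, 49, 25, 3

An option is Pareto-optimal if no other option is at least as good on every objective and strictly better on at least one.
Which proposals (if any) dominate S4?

S1

S1: benefit score 75≥45, time 4≤12, risk 1≤1 — dominates S4.
Others (S2, S3, S5, S6, S7, S8) are each worse than S4 on at least one objective.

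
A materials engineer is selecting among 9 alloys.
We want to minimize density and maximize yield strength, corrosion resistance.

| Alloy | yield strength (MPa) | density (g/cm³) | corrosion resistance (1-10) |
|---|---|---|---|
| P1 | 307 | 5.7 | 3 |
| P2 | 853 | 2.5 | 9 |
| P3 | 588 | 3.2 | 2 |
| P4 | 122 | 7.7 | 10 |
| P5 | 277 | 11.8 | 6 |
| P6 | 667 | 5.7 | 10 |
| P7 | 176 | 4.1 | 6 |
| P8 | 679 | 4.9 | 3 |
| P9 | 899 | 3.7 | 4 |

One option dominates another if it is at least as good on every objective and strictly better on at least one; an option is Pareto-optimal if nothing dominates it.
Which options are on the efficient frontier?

P1: dominated by P2 (yield strength 853≥307, density 2.5≤5.7, corrosion resistance 9≥3).
P2: not dominated (best density).
P3: dominated by P2 (yield strength 853≥588, density 2.5≤3.2, corrosion resistance 9≥2).
P4: dominated by P6 (yield strength 667≥122, density 5.7≤7.7, corrosion resistance 10≥10).
P5: dominated by P2 (yield strength 853≥277, density 2.5≤11.8, corrosion resistance 9≥6).
P6: not dominated.
P7: dominated by P2 (yield strength 853≥176, density 2.5≤4.1, corrosion resistance 9≥6).
P8: dominated by P2 (yield strength 853≥679, density 2.5≤4.9, corrosion resistance 9≥3).
P9: not dominated (best yield strength).

P2, P6, P9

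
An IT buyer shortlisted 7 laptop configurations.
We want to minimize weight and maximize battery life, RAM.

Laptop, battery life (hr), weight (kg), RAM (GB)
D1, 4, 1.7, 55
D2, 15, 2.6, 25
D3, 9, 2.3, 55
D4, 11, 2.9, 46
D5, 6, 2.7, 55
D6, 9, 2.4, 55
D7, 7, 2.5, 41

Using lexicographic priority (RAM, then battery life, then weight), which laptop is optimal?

D3

First maximize RAM: best is 55, kept {D1, D3, D5, D6}.
Then maximize battery life: best is 9, kept {D3, D6}.
Then minimize weight: best is 2.3, kept {D3}.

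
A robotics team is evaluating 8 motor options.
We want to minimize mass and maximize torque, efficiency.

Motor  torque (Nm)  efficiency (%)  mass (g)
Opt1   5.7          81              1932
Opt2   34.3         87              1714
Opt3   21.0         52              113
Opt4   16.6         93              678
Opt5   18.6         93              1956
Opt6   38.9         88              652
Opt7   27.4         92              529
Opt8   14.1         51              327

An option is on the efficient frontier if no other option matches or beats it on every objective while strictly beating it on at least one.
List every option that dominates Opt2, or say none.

Opt6: torque 38.9≥34.3, efficiency 88≥87, mass 652≤1714 — dominates Opt2.
Others (Opt1, Opt3, Opt4, Opt5, Opt7, Opt8) are each worse than Opt2 on at least one objective.

Opt6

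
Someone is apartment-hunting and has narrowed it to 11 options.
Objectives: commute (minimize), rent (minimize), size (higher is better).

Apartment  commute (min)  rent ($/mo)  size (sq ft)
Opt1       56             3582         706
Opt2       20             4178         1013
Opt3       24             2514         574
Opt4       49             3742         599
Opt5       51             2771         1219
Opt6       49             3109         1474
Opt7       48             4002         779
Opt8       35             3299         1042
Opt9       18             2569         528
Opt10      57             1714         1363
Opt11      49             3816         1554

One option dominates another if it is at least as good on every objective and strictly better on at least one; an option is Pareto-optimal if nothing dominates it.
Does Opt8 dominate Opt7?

Yes

Opt8 vs Opt7: commute 35≤48, rent 3299≤4002, size 1042≥779 — Opt8 is at least as good on every objective with at least one strict improvement.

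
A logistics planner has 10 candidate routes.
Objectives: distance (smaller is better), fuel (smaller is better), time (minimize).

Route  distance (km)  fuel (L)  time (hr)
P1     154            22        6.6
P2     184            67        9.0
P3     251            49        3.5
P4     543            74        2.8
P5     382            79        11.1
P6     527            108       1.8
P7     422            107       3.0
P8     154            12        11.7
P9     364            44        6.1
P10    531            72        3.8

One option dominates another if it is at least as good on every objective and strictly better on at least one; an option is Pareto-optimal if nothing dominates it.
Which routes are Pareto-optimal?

P1: not dominated.
P2: dominated by P1 (distance 154≤184, fuel 22≤67, time 6.6≤9.0).
P3: not dominated.
P4: not dominated.
P5: dominated by P1 (distance 154≤382, fuel 22≤79, time 6.6≤11.1).
P6: not dominated (best time).
P7: not dominated.
P8: not dominated (best fuel).
P9: not dominated.
P10: dominated by P3 (distance 251≤531, fuel 49≤72, time 3.5≤3.8).

P1, P3, P4, P6, P7, P8, P9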